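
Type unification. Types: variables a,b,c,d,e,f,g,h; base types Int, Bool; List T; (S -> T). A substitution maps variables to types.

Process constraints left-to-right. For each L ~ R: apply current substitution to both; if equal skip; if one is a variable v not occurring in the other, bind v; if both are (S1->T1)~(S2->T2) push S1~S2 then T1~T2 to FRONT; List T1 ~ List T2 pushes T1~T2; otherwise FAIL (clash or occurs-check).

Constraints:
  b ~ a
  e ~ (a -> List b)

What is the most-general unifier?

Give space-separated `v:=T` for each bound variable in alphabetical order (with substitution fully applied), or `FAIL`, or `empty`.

step 1: unify b ~ a  [subst: {-} | 1 pending]
  bind b := a
step 2: unify e ~ (a -> List a)  [subst: {b:=a} | 0 pending]
  bind e := (a -> List a)

Answer: b:=a e:=(a -> List a)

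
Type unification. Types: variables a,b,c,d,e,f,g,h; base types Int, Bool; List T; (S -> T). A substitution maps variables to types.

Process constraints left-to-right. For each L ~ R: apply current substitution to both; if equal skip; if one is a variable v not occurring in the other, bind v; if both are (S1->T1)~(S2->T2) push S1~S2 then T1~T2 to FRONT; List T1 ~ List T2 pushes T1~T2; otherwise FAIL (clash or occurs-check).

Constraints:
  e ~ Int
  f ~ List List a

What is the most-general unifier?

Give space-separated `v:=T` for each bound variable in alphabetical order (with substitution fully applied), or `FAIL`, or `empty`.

Answer: e:=Int f:=List List a

Derivation:
step 1: unify e ~ Int  [subst: {-} | 1 pending]
  bind e := Int
step 2: unify f ~ List List a  [subst: {e:=Int} | 0 pending]
  bind f := List List a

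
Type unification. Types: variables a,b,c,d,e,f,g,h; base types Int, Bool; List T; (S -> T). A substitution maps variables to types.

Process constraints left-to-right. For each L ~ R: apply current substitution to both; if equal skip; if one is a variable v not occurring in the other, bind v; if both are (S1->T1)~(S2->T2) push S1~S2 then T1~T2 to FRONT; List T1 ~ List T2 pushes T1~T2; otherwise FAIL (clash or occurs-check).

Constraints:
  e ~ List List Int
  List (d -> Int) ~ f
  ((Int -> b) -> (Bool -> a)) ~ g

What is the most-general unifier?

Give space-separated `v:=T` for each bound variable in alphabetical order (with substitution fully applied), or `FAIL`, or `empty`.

Answer: e:=List List Int f:=List (d -> Int) g:=((Int -> b) -> (Bool -> a))

Derivation:
step 1: unify e ~ List List Int  [subst: {-} | 2 pending]
  bind e := List List Int
step 2: unify List (d -> Int) ~ f  [subst: {e:=List List Int} | 1 pending]
  bind f := List (d -> Int)
step 3: unify ((Int -> b) -> (Bool -> a)) ~ g  [subst: {e:=List List Int, f:=List (d -> Int)} | 0 pending]
  bind g := ((Int -> b) -> (Bool -> a))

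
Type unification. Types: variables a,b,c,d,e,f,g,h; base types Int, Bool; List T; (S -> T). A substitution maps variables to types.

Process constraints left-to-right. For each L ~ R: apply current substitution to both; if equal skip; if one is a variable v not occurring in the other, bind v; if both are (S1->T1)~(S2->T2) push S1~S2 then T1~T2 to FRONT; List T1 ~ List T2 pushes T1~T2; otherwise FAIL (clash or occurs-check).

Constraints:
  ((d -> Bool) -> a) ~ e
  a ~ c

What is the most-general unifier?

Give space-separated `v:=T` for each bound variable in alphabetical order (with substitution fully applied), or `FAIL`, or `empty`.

step 1: unify ((d -> Bool) -> a) ~ e  [subst: {-} | 1 pending]
  bind e := ((d -> Bool) -> a)
step 2: unify a ~ c  [subst: {e:=((d -> Bool) -> a)} | 0 pending]
  bind a := c

Answer: a:=c e:=((d -> Bool) -> c)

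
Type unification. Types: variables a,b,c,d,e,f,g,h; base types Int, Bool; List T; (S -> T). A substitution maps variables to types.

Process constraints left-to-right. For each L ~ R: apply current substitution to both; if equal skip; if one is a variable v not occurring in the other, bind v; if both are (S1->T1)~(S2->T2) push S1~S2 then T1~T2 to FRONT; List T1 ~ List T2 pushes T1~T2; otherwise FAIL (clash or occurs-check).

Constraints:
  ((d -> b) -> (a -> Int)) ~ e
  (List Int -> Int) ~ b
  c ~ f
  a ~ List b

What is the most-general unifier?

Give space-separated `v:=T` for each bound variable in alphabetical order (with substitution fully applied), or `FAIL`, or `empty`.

step 1: unify ((d -> b) -> (a -> Int)) ~ e  [subst: {-} | 3 pending]
  bind e := ((d -> b) -> (a -> Int))
step 2: unify (List Int -> Int) ~ b  [subst: {e:=((d -> b) -> (a -> Int))} | 2 pending]
  bind b := (List Int -> Int)
step 3: unify c ~ f  [subst: {e:=((d -> b) -> (a -> Int)), b:=(List Int -> Int)} | 1 pending]
  bind c := f
step 4: unify a ~ List (List Int -> Int)  [subst: {e:=((d -> b) -> (a -> Int)), b:=(List Int -> Int), c:=f} | 0 pending]
  bind a := List (List Int -> Int)

Answer: a:=List (List Int -> Int) b:=(List Int -> Int) c:=f e:=((d -> (List Int -> Int)) -> (List (List Int -> Int) -> Int))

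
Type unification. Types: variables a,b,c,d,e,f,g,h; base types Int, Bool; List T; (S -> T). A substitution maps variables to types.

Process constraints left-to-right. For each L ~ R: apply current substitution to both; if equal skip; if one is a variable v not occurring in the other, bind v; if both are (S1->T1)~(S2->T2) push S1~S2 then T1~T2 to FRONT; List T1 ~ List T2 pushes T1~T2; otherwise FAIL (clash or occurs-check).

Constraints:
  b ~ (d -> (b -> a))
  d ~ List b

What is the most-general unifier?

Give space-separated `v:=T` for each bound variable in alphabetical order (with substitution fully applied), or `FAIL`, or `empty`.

step 1: unify b ~ (d -> (b -> a))  [subst: {-} | 1 pending]
  occurs-check fail: b in (d -> (b -> a))

Answer: FAIL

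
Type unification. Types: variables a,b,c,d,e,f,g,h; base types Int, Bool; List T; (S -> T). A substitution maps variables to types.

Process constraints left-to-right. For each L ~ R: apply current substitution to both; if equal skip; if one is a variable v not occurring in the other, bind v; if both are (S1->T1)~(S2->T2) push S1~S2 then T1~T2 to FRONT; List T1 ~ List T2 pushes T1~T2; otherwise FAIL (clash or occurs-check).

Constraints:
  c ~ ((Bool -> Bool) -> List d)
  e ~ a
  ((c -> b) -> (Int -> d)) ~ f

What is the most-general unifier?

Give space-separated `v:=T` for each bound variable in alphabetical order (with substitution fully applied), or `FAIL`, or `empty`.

step 1: unify c ~ ((Bool -> Bool) -> List d)  [subst: {-} | 2 pending]
  bind c := ((Bool -> Bool) -> List d)
step 2: unify e ~ a  [subst: {c:=((Bool -> Bool) -> List d)} | 1 pending]
  bind e := a
step 3: unify ((((Bool -> Bool) -> List d) -> b) -> (Int -> d)) ~ f  [subst: {c:=((Bool -> Bool) -> List d), e:=a} | 0 pending]
  bind f := ((((Bool -> Bool) -> List d) -> b) -> (Int -> d))

Answer: c:=((Bool -> Bool) -> List d) e:=a f:=((((Bool -> Bool) -> List d) -> b) -> (Int -> d))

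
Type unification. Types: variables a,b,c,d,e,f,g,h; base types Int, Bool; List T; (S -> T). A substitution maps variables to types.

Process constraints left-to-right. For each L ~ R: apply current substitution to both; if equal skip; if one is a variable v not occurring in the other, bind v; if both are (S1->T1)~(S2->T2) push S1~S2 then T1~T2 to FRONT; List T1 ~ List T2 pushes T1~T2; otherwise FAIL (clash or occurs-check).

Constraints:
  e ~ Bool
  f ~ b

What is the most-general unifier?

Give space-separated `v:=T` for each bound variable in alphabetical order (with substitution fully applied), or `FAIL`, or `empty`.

step 1: unify e ~ Bool  [subst: {-} | 1 pending]
  bind e := Bool
step 2: unify f ~ b  [subst: {e:=Bool} | 0 pending]
  bind f := b

Answer: e:=Bool f:=b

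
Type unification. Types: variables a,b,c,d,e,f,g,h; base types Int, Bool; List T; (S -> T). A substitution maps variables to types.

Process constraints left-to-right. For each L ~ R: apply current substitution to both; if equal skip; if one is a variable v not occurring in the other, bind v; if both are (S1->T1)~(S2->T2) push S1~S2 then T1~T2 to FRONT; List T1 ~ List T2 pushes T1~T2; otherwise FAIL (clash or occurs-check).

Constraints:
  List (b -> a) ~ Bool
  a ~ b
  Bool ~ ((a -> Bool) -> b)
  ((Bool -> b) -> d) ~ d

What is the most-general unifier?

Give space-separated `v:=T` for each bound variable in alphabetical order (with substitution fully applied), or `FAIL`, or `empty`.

step 1: unify List (b -> a) ~ Bool  [subst: {-} | 3 pending]
  clash: List (b -> a) vs Bool

Answer: FAIL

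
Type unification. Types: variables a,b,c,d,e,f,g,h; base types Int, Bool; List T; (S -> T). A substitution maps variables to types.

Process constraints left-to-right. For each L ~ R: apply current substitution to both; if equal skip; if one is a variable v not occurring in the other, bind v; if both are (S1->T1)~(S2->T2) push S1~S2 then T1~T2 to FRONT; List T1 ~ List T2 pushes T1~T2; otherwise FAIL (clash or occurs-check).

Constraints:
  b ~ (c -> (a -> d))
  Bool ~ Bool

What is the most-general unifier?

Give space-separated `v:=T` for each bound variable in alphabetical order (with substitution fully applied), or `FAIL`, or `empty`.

Answer: b:=(c -> (a -> d))

Derivation:
step 1: unify b ~ (c -> (a -> d))  [subst: {-} | 1 pending]
  bind b := (c -> (a -> d))
step 2: unify Bool ~ Bool  [subst: {b:=(c -> (a -> d))} | 0 pending]
  -> identical, skip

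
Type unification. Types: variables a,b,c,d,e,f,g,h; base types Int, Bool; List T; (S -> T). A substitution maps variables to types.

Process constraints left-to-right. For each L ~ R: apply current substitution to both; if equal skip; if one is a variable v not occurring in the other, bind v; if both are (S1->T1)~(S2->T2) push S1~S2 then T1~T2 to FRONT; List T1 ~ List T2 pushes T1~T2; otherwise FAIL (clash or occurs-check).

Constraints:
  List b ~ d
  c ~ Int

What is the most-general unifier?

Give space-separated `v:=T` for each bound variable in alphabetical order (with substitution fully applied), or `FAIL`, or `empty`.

Answer: c:=Int d:=List b

Derivation:
step 1: unify List b ~ d  [subst: {-} | 1 pending]
  bind d := List b
step 2: unify c ~ Int  [subst: {d:=List b} | 0 pending]
  bind c := Int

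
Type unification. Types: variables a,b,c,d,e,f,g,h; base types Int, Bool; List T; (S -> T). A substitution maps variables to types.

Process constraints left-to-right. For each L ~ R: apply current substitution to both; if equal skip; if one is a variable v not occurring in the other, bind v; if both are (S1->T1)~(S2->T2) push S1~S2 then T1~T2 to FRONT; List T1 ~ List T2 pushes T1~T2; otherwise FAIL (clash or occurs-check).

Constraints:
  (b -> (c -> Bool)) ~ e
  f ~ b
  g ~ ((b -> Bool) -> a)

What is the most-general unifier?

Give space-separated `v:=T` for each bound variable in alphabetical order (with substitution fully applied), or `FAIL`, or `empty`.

step 1: unify (b -> (c -> Bool)) ~ e  [subst: {-} | 2 pending]
  bind e := (b -> (c -> Bool))
step 2: unify f ~ b  [subst: {e:=(b -> (c -> Bool))} | 1 pending]
  bind f := b
step 3: unify g ~ ((b -> Bool) -> a)  [subst: {e:=(b -> (c -> Bool)), f:=b} | 0 pending]
  bind g := ((b -> Bool) -> a)

Answer: e:=(b -> (c -> Bool)) f:=b g:=((b -> Bool) -> a)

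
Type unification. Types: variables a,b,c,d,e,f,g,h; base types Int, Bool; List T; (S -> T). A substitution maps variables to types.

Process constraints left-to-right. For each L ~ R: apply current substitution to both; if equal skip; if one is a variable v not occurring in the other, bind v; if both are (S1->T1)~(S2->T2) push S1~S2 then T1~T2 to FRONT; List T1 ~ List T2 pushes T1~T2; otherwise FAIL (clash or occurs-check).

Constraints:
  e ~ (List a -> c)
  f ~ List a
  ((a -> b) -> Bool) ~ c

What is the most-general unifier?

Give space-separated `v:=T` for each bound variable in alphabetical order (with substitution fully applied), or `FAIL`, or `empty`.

Answer: c:=((a -> b) -> Bool) e:=(List a -> ((a -> b) -> Bool)) f:=List a

Derivation:
step 1: unify e ~ (List a -> c)  [subst: {-} | 2 pending]
  bind e := (List a -> c)
step 2: unify f ~ List a  [subst: {e:=(List a -> c)} | 1 pending]
  bind f := List a
step 3: unify ((a -> b) -> Bool) ~ c  [subst: {e:=(List a -> c), f:=List a} | 0 pending]
  bind c := ((a -> b) -> Bool)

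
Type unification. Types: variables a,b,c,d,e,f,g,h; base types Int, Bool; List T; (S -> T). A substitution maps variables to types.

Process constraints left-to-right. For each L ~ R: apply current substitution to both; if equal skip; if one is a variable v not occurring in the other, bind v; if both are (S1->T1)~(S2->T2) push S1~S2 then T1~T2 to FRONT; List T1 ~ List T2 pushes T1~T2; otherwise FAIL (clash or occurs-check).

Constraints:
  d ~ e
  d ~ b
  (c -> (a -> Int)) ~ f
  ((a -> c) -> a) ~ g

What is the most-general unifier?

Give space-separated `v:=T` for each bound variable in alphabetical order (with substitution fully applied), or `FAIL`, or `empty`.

Answer: d:=b e:=b f:=(c -> (a -> Int)) g:=((a -> c) -> a)

Derivation:
step 1: unify d ~ e  [subst: {-} | 3 pending]
  bind d := e
step 2: unify e ~ b  [subst: {d:=e} | 2 pending]
  bind e := b
step 3: unify (c -> (a -> Int)) ~ f  [subst: {d:=e, e:=b} | 1 pending]
  bind f := (c -> (a -> Int))
step 4: unify ((a -> c) -> a) ~ g  [subst: {d:=e, e:=b, f:=(c -> (a -> Int))} | 0 pending]
  bind g := ((a -> c) -> a)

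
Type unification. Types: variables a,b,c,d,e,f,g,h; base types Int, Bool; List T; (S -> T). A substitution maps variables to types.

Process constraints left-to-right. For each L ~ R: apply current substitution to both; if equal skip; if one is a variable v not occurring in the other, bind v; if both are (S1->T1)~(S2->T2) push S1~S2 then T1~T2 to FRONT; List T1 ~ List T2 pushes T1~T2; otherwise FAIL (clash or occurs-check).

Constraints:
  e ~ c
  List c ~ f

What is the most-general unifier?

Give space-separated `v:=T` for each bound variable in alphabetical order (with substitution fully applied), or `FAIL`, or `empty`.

step 1: unify e ~ c  [subst: {-} | 1 pending]
  bind e := c
step 2: unify List c ~ f  [subst: {e:=c} | 0 pending]
  bind f := List c

Answer: e:=c f:=List c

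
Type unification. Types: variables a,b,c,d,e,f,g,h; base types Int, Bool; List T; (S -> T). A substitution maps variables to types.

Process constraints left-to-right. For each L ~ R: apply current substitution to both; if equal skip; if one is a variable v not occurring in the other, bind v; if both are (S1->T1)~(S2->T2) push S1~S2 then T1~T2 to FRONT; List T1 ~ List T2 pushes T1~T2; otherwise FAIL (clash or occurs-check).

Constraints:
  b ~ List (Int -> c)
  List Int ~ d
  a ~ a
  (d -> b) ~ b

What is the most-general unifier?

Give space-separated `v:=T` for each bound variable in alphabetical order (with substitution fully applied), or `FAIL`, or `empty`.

step 1: unify b ~ List (Int -> c)  [subst: {-} | 3 pending]
  bind b := List (Int -> c)
step 2: unify List Int ~ d  [subst: {b:=List (Int -> c)} | 2 pending]
  bind d := List Int
step 3: unify a ~ a  [subst: {b:=List (Int -> c), d:=List Int} | 1 pending]
  -> identical, skip
step 4: unify (List Int -> List (Int -> c)) ~ List (Int -> c)  [subst: {b:=List (Int -> c), d:=List Int} | 0 pending]
  clash: (List Int -> List (Int -> c)) vs List (Int -> c)

Answer: FAIL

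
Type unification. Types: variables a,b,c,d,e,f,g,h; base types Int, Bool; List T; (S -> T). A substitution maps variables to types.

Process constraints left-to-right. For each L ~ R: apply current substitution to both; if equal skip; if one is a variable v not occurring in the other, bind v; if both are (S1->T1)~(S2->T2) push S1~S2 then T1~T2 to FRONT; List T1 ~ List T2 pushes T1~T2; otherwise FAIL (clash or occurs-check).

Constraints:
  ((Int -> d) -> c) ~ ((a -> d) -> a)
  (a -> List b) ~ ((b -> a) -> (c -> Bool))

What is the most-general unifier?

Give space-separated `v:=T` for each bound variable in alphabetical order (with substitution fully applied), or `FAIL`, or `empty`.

Answer: FAIL

Derivation:
step 1: unify ((Int -> d) -> c) ~ ((a -> d) -> a)  [subst: {-} | 1 pending]
  -> decompose arrow: push (Int -> d)~(a -> d), c~a
step 2: unify (Int -> d) ~ (a -> d)  [subst: {-} | 2 pending]
  -> decompose arrow: push Int~a, d~d
step 3: unify Int ~ a  [subst: {-} | 3 pending]
  bind a := Int
step 4: unify d ~ d  [subst: {a:=Int} | 2 pending]
  -> identical, skip
step 5: unify c ~ Int  [subst: {a:=Int} | 1 pending]
  bind c := Int
step 6: unify (Int -> List b) ~ ((b -> Int) -> (Int -> Bool))  [subst: {a:=Int, c:=Int} | 0 pending]
  -> decompose arrow: push Int~(b -> Int), List b~(Int -> Bool)
step 7: unify Int ~ (b -> Int)  [subst: {a:=Int, c:=Int} | 1 pending]
  clash: Int vs (b -> Int)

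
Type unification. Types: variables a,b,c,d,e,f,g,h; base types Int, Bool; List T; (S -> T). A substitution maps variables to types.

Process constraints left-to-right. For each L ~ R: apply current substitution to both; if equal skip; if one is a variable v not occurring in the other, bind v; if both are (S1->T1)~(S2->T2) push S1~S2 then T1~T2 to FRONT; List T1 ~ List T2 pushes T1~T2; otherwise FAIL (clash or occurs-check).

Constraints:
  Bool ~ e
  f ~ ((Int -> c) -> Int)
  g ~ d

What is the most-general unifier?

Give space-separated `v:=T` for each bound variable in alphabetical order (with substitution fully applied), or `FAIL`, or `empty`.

Answer: e:=Bool f:=((Int -> c) -> Int) g:=d

Derivation:
step 1: unify Bool ~ e  [subst: {-} | 2 pending]
  bind e := Bool
step 2: unify f ~ ((Int -> c) -> Int)  [subst: {e:=Bool} | 1 pending]
  bind f := ((Int -> c) -> Int)
step 3: unify g ~ d  [subst: {e:=Bool, f:=((Int -> c) -> Int)} | 0 pending]
  bind g := d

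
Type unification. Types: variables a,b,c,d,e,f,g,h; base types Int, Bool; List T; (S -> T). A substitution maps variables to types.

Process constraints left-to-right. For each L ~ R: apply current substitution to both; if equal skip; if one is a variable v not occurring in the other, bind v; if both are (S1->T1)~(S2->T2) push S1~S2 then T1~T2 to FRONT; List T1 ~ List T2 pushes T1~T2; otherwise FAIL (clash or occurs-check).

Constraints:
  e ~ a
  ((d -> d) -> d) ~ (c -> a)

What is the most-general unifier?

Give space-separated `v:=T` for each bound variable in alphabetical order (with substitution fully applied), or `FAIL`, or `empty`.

Answer: c:=(a -> a) d:=a e:=a

Derivation:
step 1: unify e ~ a  [subst: {-} | 1 pending]
  bind e := a
step 2: unify ((d -> d) -> d) ~ (c -> a)  [subst: {e:=a} | 0 pending]
  -> decompose arrow: push (d -> d)~c, d~a
step 3: unify (d -> d) ~ c  [subst: {e:=a} | 1 pending]
  bind c := (d -> d)
step 4: unify d ~ a  [subst: {e:=a, c:=(d -> d)} | 0 pending]
  bind d := a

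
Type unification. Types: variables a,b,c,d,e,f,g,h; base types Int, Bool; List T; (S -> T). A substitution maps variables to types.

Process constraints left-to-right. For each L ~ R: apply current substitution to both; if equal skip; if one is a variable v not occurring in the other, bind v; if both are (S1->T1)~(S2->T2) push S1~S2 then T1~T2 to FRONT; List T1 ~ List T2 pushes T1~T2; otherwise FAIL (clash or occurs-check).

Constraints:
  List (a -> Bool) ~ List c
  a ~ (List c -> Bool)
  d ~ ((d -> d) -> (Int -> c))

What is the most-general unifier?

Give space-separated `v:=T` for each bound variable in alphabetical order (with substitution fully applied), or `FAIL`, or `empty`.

step 1: unify List (a -> Bool) ~ List c  [subst: {-} | 2 pending]
  -> decompose List: push (a -> Bool)~c
step 2: unify (a -> Bool) ~ c  [subst: {-} | 2 pending]
  bind c := (a -> Bool)
step 3: unify a ~ (List (a -> Bool) -> Bool)  [subst: {c:=(a -> Bool)} | 1 pending]
  occurs-check fail: a in (List (a -> Bool) -> Bool)

Answer: FAIL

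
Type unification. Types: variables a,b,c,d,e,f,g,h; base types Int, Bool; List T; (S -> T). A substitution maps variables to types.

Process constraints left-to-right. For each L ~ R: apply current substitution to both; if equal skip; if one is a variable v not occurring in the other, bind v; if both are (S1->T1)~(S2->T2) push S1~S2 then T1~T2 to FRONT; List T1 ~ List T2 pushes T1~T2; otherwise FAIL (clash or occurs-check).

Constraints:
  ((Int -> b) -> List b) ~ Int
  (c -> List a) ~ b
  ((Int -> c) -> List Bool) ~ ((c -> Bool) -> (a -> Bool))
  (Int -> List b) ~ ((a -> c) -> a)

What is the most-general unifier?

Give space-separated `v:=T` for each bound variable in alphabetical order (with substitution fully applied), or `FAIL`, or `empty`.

Answer: FAIL

Derivation:
step 1: unify ((Int -> b) -> List b) ~ Int  [subst: {-} | 3 pending]
  clash: ((Int -> b) -> List b) vs Int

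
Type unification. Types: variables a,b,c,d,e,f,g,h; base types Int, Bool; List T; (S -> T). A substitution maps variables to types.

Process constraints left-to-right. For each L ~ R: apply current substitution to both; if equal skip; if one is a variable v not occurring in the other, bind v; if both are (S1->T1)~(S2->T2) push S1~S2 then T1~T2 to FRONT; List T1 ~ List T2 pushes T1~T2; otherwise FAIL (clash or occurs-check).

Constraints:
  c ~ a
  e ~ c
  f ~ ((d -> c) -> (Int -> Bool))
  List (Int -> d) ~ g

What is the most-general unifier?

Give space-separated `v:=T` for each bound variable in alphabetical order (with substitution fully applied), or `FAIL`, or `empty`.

step 1: unify c ~ a  [subst: {-} | 3 pending]
  bind c := a
step 2: unify e ~ a  [subst: {c:=a} | 2 pending]
  bind e := a
step 3: unify f ~ ((d -> a) -> (Int -> Bool))  [subst: {c:=a, e:=a} | 1 pending]
  bind f := ((d -> a) -> (Int -> Bool))
step 4: unify List (Int -> d) ~ g  [subst: {c:=a, e:=a, f:=((d -> a) -> (Int -> Bool))} | 0 pending]
  bind g := List (Int -> d)

Answer: c:=a e:=a f:=((d -> a) -> (Int -> Bool)) g:=List (Int -> d)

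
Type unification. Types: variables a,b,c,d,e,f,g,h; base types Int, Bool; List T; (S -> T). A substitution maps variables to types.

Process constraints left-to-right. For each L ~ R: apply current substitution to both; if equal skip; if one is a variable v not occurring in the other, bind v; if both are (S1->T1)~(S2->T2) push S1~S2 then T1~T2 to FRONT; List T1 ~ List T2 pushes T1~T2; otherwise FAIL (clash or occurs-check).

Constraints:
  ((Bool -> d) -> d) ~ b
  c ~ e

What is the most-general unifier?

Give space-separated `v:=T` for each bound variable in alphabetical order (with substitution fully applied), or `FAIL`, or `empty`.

Answer: b:=((Bool -> d) -> d) c:=e

Derivation:
step 1: unify ((Bool -> d) -> d) ~ b  [subst: {-} | 1 pending]
  bind b := ((Bool -> d) -> d)
step 2: unify c ~ e  [subst: {b:=((Bool -> d) -> d)} | 0 pending]
  bind c := e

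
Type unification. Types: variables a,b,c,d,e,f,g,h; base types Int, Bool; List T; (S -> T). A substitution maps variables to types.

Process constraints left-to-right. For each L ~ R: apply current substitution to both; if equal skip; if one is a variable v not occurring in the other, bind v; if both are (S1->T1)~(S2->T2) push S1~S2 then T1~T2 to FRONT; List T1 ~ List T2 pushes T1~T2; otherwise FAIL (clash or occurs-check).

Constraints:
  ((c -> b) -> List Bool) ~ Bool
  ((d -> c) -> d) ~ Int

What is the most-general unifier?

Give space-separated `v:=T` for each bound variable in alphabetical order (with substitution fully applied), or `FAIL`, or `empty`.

step 1: unify ((c -> b) -> List Bool) ~ Bool  [subst: {-} | 1 pending]
  clash: ((c -> b) -> List Bool) vs Bool

Answer: FAIL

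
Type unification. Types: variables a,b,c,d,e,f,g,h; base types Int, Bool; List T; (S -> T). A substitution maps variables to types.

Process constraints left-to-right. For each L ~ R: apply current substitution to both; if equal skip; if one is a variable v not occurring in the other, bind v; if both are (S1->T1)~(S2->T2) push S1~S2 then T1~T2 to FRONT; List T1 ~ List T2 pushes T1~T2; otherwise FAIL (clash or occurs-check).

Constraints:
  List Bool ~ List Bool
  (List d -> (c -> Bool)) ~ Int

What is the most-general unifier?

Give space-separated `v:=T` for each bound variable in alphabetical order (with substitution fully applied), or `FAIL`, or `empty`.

step 1: unify List Bool ~ List Bool  [subst: {-} | 1 pending]
  -> identical, skip
step 2: unify (List d -> (c -> Bool)) ~ Int  [subst: {-} | 0 pending]
  clash: (List d -> (c -> Bool)) vs Int

Answer: FAIL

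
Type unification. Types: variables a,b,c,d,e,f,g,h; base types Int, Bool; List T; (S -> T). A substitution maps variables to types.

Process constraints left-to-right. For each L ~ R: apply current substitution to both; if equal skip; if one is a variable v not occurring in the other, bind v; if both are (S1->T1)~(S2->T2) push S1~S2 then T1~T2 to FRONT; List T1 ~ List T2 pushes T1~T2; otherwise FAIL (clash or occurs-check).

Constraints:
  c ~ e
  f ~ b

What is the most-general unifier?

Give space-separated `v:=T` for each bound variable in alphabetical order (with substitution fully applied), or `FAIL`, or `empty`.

Answer: c:=e f:=b

Derivation:
step 1: unify c ~ e  [subst: {-} | 1 pending]
  bind c := e
step 2: unify f ~ b  [subst: {c:=e} | 0 pending]
  bind f := b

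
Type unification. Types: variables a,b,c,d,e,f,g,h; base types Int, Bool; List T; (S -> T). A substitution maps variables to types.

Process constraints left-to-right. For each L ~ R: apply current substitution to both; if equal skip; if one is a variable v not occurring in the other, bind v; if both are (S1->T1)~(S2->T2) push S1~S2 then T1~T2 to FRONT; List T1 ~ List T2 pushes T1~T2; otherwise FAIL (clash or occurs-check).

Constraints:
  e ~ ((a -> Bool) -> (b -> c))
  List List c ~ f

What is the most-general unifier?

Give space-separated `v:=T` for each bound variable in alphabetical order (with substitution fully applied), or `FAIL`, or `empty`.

Answer: e:=((a -> Bool) -> (b -> c)) f:=List List c

Derivation:
step 1: unify e ~ ((a -> Bool) -> (b -> c))  [subst: {-} | 1 pending]
  bind e := ((a -> Bool) -> (b -> c))
step 2: unify List List c ~ f  [subst: {e:=((a -> Bool) -> (b -> c))} | 0 pending]
  bind f := List List c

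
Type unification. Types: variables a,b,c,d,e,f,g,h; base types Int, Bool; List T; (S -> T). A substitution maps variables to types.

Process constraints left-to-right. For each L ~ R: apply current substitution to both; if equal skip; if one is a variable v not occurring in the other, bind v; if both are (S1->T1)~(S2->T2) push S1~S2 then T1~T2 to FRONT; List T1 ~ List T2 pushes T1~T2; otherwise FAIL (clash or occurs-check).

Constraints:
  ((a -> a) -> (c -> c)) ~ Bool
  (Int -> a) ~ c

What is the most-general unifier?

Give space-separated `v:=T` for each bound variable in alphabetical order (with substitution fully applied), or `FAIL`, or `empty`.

step 1: unify ((a -> a) -> (c -> c)) ~ Bool  [subst: {-} | 1 pending]
  clash: ((a -> a) -> (c -> c)) vs Bool

Answer: FAIL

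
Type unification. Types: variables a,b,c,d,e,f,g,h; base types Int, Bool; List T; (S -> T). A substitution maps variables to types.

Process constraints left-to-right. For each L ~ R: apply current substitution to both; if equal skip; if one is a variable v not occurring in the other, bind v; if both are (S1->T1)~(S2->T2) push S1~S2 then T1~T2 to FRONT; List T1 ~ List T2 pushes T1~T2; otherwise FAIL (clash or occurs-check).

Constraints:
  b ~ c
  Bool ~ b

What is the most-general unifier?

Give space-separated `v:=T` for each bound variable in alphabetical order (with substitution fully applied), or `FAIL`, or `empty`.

Answer: b:=Bool c:=Bool

Derivation:
step 1: unify b ~ c  [subst: {-} | 1 pending]
  bind b := c
step 2: unify Bool ~ c  [subst: {b:=c} | 0 pending]
  bind c := Bool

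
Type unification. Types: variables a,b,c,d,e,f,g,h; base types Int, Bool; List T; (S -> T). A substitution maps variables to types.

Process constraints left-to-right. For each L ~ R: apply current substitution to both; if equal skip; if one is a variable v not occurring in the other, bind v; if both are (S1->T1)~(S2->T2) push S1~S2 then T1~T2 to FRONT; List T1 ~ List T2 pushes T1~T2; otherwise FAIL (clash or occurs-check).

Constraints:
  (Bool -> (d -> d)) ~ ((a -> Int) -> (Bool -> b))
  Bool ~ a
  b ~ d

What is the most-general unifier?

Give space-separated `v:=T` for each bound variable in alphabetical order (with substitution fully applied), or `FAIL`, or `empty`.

step 1: unify (Bool -> (d -> d)) ~ ((a -> Int) -> (Bool -> b))  [subst: {-} | 2 pending]
  -> decompose arrow: push Bool~(a -> Int), (d -> d)~(Bool -> b)
step 2: unify Bool ~ (a -> Int)  [subst: {-} | 3 pending]
  clash: Bool vs (a -> Int)

Answer: FAIL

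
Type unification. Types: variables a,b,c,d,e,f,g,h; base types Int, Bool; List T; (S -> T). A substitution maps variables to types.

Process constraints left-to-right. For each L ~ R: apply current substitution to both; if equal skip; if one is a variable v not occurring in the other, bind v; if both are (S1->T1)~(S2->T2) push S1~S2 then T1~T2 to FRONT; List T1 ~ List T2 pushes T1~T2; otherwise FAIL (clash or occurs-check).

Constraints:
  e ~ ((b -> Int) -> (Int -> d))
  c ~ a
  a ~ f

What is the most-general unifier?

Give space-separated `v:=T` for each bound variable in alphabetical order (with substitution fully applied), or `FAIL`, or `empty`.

Answer: a:=f c:=f e:=((b -> Int) -> (Int -> d))

Derivation:
step 1: unify e ~ ((b -> Int) -> (Int -> d))  [subst: {-} | 2 pending]
  bind e := ((b -> Int) -> (Int -> d))
step 2: unify c ~ a  [subst: {e:=((b -> Int) -> (Int -> d))} | 1 pending]
  bind c := a
step 3: unify a ~ f  [subst: {e:=((b -> Int) -> (Int -> d)), c:=a} | 0 pending]
  bind a := f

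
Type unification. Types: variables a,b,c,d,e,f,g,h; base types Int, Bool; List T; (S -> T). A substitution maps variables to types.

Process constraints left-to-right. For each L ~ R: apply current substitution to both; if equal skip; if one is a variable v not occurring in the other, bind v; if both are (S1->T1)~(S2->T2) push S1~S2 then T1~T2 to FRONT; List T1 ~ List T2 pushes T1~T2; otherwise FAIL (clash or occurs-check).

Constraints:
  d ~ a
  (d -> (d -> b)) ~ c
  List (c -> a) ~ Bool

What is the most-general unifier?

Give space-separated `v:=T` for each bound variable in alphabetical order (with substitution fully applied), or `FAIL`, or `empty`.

step 1: unify d ~ a  [subst: {-} | 2 pending]
  bind d := a
step 2: unify (a -> (a -> b)) ~ c  [subst: {d:=a} | 1 pending]
  bind c := (a -> (a -> b))
step 3: unify List ((a -> (a -> b)) -> a) ~ Bool  [subst: {d:=a, c:=(a -> (a -> b))} | 0 pending]
  clash: List ((a -> (a -> b)) -> a) vs Bool

Answer: FAIL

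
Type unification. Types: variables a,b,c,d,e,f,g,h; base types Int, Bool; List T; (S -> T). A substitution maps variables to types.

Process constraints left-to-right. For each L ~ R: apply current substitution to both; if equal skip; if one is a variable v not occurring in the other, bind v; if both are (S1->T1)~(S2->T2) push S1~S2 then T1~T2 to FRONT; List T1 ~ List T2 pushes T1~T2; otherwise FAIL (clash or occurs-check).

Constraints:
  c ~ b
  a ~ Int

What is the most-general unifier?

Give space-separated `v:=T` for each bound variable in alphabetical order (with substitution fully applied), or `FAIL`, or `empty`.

Answer: a:=Int c:=b

Derivation:
step 1: unify c ~ b  [subst: {-} | 1 pending]
  bind c := b
step 2: unify a ~ Int  [subst: {c:=b} | 0 pending]
  bind a := Int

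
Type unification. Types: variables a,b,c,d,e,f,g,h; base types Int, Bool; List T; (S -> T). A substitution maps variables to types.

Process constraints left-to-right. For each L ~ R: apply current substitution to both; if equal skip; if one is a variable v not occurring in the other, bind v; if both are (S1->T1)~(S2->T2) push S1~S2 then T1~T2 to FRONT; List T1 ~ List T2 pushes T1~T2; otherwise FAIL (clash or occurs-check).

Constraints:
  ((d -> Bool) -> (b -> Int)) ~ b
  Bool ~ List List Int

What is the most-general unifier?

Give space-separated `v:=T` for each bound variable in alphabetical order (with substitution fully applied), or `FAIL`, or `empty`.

Answer: FAIL

Derivation:
step 1: unify ((d -> Bool) -> (b -> Int)) ~ b  [subst: {-} | 1 pending]
  occurs-check fail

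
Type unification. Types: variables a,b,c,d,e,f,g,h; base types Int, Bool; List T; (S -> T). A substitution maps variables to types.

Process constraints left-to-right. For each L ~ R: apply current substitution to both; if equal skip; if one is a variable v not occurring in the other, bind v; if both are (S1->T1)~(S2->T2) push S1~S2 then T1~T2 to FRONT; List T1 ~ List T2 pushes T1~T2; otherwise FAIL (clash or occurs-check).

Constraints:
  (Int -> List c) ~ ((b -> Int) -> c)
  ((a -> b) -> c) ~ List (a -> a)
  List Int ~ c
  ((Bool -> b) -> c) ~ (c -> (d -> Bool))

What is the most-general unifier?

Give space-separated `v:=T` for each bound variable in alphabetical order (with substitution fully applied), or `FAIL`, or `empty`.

step 1: unify (Int -> List c) ~ ((b -> Int) -> c)  [subst: {-} | 3 pending]
  -> decompose arrow: push Int~(b -> Int), List c~c
step 2: unify Int ~ (b -> Int)  [subst: {-} | 4 pending]
  clash: Int vs (b -> Int)

Answer: FAIL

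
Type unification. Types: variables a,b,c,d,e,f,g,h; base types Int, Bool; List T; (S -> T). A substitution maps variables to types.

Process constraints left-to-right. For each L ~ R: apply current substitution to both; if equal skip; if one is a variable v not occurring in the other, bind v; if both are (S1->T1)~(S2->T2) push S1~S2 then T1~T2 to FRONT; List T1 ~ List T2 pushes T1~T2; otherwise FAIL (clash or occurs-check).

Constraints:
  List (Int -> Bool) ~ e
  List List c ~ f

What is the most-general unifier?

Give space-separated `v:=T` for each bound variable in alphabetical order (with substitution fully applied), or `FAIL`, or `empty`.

step 1: unify List (Int -> Bool) ~ e  [subst: {-} | 1 pending]
  bind e := List (Int -> Bool)
step 2: unify List List c ~ f  [subst: {e:=List (Int -> Bool)} | 0 pending]
  bind f := List List c

Answer: e:=List (Int -> Bool) f:=List List c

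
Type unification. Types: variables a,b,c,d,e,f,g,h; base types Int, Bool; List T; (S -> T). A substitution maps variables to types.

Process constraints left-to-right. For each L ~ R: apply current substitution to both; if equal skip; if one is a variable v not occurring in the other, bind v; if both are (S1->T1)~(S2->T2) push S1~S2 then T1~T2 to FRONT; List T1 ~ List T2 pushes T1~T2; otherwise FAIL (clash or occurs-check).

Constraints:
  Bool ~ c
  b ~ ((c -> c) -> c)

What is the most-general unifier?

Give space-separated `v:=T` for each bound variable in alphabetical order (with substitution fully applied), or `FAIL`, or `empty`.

Answer: b:=((Bool -> Bool) -> Bool) c:=Bool

Derivation:
step 1: unify Bool ~ c  [subst: {-} | 1 pending]
  bind c := Bool
step 2: unify b ~ ((Bool -> Bool) -> Bool)  [subst: {c:=Bool} | 0 pending]
  bind b := ((Bool -> Bool) -> Bool)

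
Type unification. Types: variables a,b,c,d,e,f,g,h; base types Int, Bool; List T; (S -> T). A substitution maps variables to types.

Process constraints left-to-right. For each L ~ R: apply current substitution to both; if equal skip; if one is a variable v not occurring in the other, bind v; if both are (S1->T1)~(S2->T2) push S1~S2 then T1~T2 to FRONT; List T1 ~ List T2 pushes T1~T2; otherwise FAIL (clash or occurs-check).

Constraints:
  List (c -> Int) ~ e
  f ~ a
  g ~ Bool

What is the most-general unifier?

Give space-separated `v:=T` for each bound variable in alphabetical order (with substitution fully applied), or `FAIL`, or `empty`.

step 1: unify List (c -> Int) ~ e  [subst: {-} | 2 pending]
  bind e := List (c -> Int)
step 2: unify f ~ a  [subst: {e:=List (c -> Int)} | 1 pending]
  bind f := a
step 3: unify g ~ Bool  [subst: {e:=List (c -> Int), f:=a} | 0 pending]
  bind g := Bool

Answer: e:=List (c -> Int) f:=a g:=Bool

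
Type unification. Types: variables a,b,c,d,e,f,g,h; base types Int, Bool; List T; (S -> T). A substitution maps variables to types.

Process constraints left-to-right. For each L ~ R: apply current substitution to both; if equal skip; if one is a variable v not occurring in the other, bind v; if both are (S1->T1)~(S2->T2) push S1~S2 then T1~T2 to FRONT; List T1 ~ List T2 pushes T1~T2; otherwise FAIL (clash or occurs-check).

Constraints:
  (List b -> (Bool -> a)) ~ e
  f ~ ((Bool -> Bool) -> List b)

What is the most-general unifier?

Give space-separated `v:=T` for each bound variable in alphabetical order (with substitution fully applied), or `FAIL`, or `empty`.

step 1: unify (List b -> (Bool -> a)) ~ e  [subst: {-} | 1 pending]
  bind e := (List b -> (Bool -> a))
step 2: unify f ~ ((Bool -> Bool) -> List b)  [subst: {e:=(List b -> (Bool -> a))} | 0 pending]
  bind f := ((Bool -> Bool) -> List b)

Answer: e:=(List b -> (Bool -> a)) f:=((Bool -> Bool) -> List b)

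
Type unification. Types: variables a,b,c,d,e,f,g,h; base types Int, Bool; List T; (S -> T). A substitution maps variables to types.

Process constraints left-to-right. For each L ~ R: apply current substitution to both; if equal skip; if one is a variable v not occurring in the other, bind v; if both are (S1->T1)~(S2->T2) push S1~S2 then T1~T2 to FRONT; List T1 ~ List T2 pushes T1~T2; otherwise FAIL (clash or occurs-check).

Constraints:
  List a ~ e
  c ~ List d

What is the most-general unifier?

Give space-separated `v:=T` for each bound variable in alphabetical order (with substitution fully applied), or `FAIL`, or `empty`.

step 1: unify List a ~ e  [subst: {-} | 1 pending]
  bind e := List a
step 2: unify c ~ List d  [subst: {e:=List a} | 0 pending]
  bind c := List d

Answer: c:=List d e:=List a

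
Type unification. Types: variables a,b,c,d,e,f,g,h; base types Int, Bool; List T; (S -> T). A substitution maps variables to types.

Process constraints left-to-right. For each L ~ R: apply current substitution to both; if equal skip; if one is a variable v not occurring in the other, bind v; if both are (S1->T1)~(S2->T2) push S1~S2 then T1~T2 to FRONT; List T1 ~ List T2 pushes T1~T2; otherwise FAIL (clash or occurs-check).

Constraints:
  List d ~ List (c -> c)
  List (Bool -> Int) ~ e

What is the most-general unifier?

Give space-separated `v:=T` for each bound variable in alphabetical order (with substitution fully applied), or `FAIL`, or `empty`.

step 1: unify List d ~ List (c -> c)  [subst: {-} | 1 pending]
  -> decompose List: push d~(c -> c)
step 2: unify d ~ (c -> c)  [subst: {-} | 1 pending]
  bind d := (c -> c)
step 3: unify List (Bool -> Int) ~ e  [subst: {d:=(c -> c)} | 0 pending]
  bind e := List (Bool -> Int)

Answer: d:=(c -> c) e:=List (Bool -> Int)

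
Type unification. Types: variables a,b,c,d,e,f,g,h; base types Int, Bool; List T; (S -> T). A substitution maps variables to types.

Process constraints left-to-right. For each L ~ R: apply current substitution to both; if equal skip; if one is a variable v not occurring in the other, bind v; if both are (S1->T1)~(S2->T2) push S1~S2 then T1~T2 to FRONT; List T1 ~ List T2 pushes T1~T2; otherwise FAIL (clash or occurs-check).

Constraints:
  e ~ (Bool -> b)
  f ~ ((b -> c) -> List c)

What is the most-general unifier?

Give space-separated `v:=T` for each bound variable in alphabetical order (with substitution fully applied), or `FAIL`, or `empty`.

step 1: unify e ~ (Bool -> b)  [subst: {-} | 1 pending]
  bind e := (Bool -> b)
step 2: unify f ~ ((b -> c) -> List c)  [subst: {e:=(Bool -> b)} | 0 pending]
  bind f := ((b -> c) -> List c)

Answer: e:=(Bool -> b) f:=((b -> c) -> List c)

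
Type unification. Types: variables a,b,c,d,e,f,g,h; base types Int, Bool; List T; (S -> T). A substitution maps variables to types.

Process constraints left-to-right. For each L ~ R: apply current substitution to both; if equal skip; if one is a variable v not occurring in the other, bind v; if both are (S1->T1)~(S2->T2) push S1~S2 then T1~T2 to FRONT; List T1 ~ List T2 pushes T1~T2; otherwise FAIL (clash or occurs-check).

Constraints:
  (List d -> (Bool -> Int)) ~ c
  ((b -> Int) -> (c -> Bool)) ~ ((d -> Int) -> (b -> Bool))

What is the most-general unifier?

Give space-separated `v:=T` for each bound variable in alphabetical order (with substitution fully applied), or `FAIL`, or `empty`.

Answer: FAIL

Derivation:
step 1: unify (List d -> (Bool -> Int)) ~ c  [subst: {-} | 1 pending]
  bind c := (List d -> (Bool -> Int))
step 2: unify ((b -> Int) -> ((List d -> (Bool -> Int)) -> Bool)) ~ ((d -> Int) -> (b -> Bool))  [subst: {c:=(List d -> (Bool -> Int))} | 0 pending]
  -> decompose arrow: push (b -> Int)~(d -> Int), ((List d -> (Bool -> Int)) -> Bool)~(b -> Bool)
step 3: unify (b -> Int) ~ (d -> Int)  [subst: {c:=(List d -> (Bool -> Int))} | 1 pending]
  -> decompose arrow: push b~d, Int~Int
step 4: unify b ~ d  [subst: {c:=(List d -> (Bool -> Int))} | 2 pending]
  bind b := d
step 5: unify Int ~ Int  [subst: {c:=(List d -> (Bool -> Int)), b:=d} | 1 pending]
  -> identical, skip
step 6: unify ((List d -> (Bool -> Int)) -> Bool) ~ (d -> Bool)  [subst: {c:=(List d -> (Bool -> Int)), b:=d} | 0 pending]
  -> decompose arrow: push (List d -> (Bool -> Int))~d, Bool~Bool
step 7: unify (List d -> (Bool -> Int)) ~ d  [subst: {c:=(List d -> (Bool -> Int)), b:=d} | 1 pending]
  occurs-check fail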